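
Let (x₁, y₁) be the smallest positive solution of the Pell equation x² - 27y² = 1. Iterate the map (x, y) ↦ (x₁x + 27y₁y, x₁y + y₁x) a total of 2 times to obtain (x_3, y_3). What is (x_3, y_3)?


Step 1: Find the fundamental solution (x₁, y₁) of x² - 27y² = 1.
  Expand √27 as a continued fraction. a₀ = ⌊√27⌋ = 5; iterate m_{k+1} = d_k·a_k − m_k, d_{k+1} = (27 − m_{k+1}²)/d_k, a_{k+1} = ⌊(a₀ + m_{k+1})/d_{k+1}⌋ (starting m₀ = 0, d₀ = 1), with convergents p_k = a_k·p_{k-1} + p_{k-2}, q_k = a_k·q_{k-1} + q_{k-2} (p₋₁ = 1, q₋₁ = 0):
  k = 0: a₀ = 5; p₀/q₀ = 5/1; p₀² − 27·q₀² = 25 − 27 = -2.
  k = 1: m = 5, d = 2, a = ⌊(5 + 5)/2⌋ = 5; p/q = (5·5 + 1)/(5·1 + 0) = 26/5; p² − 27·q² = 676 − 675 = 1.
  The first convergent with p² − 27·q² = 1 gives the fundamental solution (x₁, y₁) = (26, 5).
Step 2: Apply the recurrence (x_{n+1}, y_{n+1}) = (x₁x_n + 27y₁y_n, x₁y_n + y₁x_n) repeatedly.
  From (x_1, y_1) = (26, 5): x_2 = 26·26 + 27·5·5 = 1351; y_2 = 26·5 + 5·26 = 260.
  From (x_2, y_2) = (1351, 260): x_3 = 26·1351 + 27·5·260 = 70226; y_3 = 26·260 + 5·1351 = 13515.
Step 3: Verify x_3² - 27·y_3² = 4931691076 - 4931691075 = 1 (should be 1). ✓

(x_1, y_1) = (26, 5); (x_3, y_3) = (70226, 13515).


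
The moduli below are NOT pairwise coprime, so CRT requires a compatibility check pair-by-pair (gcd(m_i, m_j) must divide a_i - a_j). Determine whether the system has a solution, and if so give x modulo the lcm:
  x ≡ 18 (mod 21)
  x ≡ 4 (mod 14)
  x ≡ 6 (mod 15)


Moduli 21, 14, 15 are not pairwise coprime, so CRT works modulo lcm(m_i) when all pairwise compatibility conditions hold.
Pairwise compatibility: gcd(m_i, m_j) must divide a_i - a_j for every pair.
Merge one congruence at a time:
  Start: x ≡ 18 (mod 21).
  Combine with x ≡ 4 (mod 14): gcd(21, 14) = 7; 4 - 18 = -14, which IS divisible by 7, so compatible.
    Write x = 18 + 21·t and substitute into x ≡ 4 (mod 14): 21·t ≡ 4 − 18 = -14 (mod 14).
    Divide the congruence (and modulus) by g = 7: 3·t ≡ -2 (mod 2).
    Reduce coefficients mod 2: 1·t ≡ 0 (mod 2).
    So t ≡ 0 (mod 2).
    Then x = 18 + 21·0 = 18, valid modulo lcm(21, 14) = 42: x ≡ 18 (mod 42).
  Combine with x ≡ 6 (mod 15): gcd(42, 15) = 3; 6 - 18 = -12, which IS divisible by 3, so compatible.
    Write x = 18 + 42·t and substitute into x ≡ 6 (mod 15): 42·t ≡ 6 − 18 = -12 (mod 15).
    Divide the congruence (and modulus) by g = 3: 14·t ≡ -4 (mod 5).
    Reduce coefficients mod 5: 4·t ≡ 1 (mod 5).
    The inverse of 4 mod 5 is 4 (since 4·4 = 16 = 3·5 + 1), so t ≡ 4·1 = 4 ≡ 4 (mod 5).
    Then x = 18 + 42·4 = 186, valid modulo lcm(42, 15) = 210: x ≡ 186 (mod 210).
Verify: 186 mod 21 = 18, 186 mod 14 = 4, 186 mod 15 = 6.

x ≡ 186 (mod 210).


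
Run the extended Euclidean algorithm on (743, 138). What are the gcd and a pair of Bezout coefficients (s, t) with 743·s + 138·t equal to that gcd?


Euclidean algorithm on (743, 138) — divide until remainder is 0:
  743 = 5 · 138 + 53
  138 = 2 · 53 + 32
  53 = 1 · 32 + 21
  32 = 1 · 21 + 11
  21 = 1 · 11 + 10
  11 = 1 · 10 + 1
  10 = 10 · 1 + 0
gcd(743, 138) = 1.
Track Bezout coefficients alongside the remainders: start with r₀ = 743 = a·1 + b·0 (s = 1, t = 0) and r₁ = 138 = a·0 + b·1 (s = 0, t = 1); each new remainder r_{k+1} = r_{k-1} − q_k·r_k inherits s_{k+1} = s_{k-1} − q_k·s_k, t_{k+1} = t_{k-1} − q_k·t_k, so r_k = a·s_k + b·t_k at every step:
  q = 5: r = 53, s = 1 − 5·0 = 1, t = 0 − 5·1 = -5  (check: 743·1 + 138·(-5) = 53)
  q = 2: r = 32, s = 0 − 2·1 = -2, t = 1 − 2·(-5) = 11  (check: 743·(-2) + 138·11 = 32)
  q = 1: r = 21, s = 1 − 1·(-2) = 3, t = -5 − 1·11 = -16  (check: 743·3 + 138·(-16) = 21)
  q = 1: r = 11, s = -2 − 1·3 = -5, t = 11 − 1·(-16) = 27  (check: 743·(-5) + 138·27 = 11)
  q = 1: r = 10, s = 3 − 1·(-5) = 8, t = -16 − 1·27 = -43  (check: 743·8 + 138·(-43) = 10)
  q = 1: r = 1, s = -5 − 1·8 = -13, t = 27 − 1·(-43) = 70  (check: 743·(-13) + 138·70 = 1)
The row with r = 1 (the gcd) gives the Bezout coefficients s = -13, t = 70.
Result: 743 · (-13) + 138 · (70) = 1.

gcd(743, 138) = 1; s = -13, t = 70 (check: 743·(-13) + 138·70 = 1).


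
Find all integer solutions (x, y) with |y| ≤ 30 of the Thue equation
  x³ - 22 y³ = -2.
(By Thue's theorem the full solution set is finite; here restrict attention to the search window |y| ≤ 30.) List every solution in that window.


The equation is x³ - 22y³ = -2. For fixed y, x³ = 22·y³ − 2, so a solution requires the RHS to be a perfect cube.
Strategy: iterate y from -30 to 30, compute RHS = 22·y³ − 2, and check whether it is a (positive or negative) perfect cube.
Check small values of y:
  y = 0: RHS = -2 is not a perfect cube.
  y = 1: RHS = 20 is not a perfect cube.
  y = -1: RHS = -24 is not a perfect cube.
  y = 2: RHS = 174 is not a perfect cube.
  y = -2: RHS = -178 is not a perfect cube.
  y = 3: RHS = 592 is not a perfect cube.
  y = -3: RHS = -596 is not a perfect cube.
Continuing the search up to |y| = 30 finds no solutions either.
No (x, y) in the scanned range satisfies the equation.

No integer solutions with |y| ≤ 30.


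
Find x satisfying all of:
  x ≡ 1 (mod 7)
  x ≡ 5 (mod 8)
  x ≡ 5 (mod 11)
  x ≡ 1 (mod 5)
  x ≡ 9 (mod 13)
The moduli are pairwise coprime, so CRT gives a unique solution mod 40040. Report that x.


Product of moduli M = 7 · 8 · 11 · 5 · 13 = 40040.
Merge one congruence at a time:
  Start: x ≡ 1 (mod 7).
  Combine with x ≡ 5 (mod 8); new modulus lcm = 56.
    Write x = 1 + 7·t and substitute into x ≡ 5 (mod 8): 7·t ≡ 5 − 1 = 4 (mod 8).
    The inverse of 7 mod 8 is 7 (since 7·7 = 49 = 6·8 + 1), so t ≡ 7·4 = 28 ≡ 4 (mod 8).
    Then x = 1 + 7·4 = 29, valid modulo lcm(7, 8) = 56: x ≡ 29 (mod 56).
  Combine with x ≡ 5 (mod 11); new modulus lcm = 616.
    Write x = 29 + 56·t and substitute into x ≡ 5 (mod 11): 56·t ≡ 5 − 29 = -24 (mod 11).
    Reduce coefficients mod 11: 1·t ≡ 9 (mod 11).
    So t ≡ 9 (mod 11).
    Then x = 29 + 56·9 = 533, valid modulo lcm(56, 11) = 616: x ≡ 533 (mod 616).
  Combine with x ≡ 1 (mod 5); new modulus lcm = 3080.
    Write x = 533 + 616·t and substitute into x ≡ 1 (mod 5): 616·t ≡ 1 − 533 = -532 (mod 5).
    Reduce coefficients mod 5: 1·t ≡ 3 (mod 5).
    So t ≡ 3 (mod 5).
    Then x = 533 + 616·3 = 2381, valid modulo lcm(616, 5) = 3080: x ≡ 2381 (mod 3080).
  Combine with x ≡ 9 (mod 13); new modulus lcm = 40040.
    Write x = 2381 + 3080·t and substitute into x ≡ 9 (mod 13): 3080·t ≡ 9 − 2381 = -2372 (mod 13).
    Reduce coefficients mod 13: 12·t ≡ 7 (mod 13).
    The inverse of 12 mod 13 is 12 (since 12·12 = 144 = 11·13 + 1), so t ≡ 12·7 = 84 ≡ 6 (mod 13).
    Then x = 2381 + 3080·6 = 20861, valid modulo lcm(3080, 13) = 40040: x ≡ 20861 (mod 40040).
Verify against each original: 20861 mod 7 = 1, 20861 mod 8 = 5, 20861 mod 11 = 5, 20861 mod 5 = 1, 20861 mod 13 = 9.

x ≡ 20861 (mod 40040).


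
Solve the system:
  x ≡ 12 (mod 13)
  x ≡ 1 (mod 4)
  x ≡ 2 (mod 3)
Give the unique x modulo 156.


Moduli 13, 4, 3 are pairwise coprime; by CRT there is a unique solution modulo M = 13 · 4 · 3 = 156.
Solve pairwise, accumulating the modulus:
  Start with x ≡ 12 (mod 13).
  Combine with x ≡ 1 (mod 4): since gcd(13, 4) = 1, we get a unique residue mod 52.
    Write x = 12 + 13·t and substitute into x ≡ 1 (mod 4): 13·t ≡ 1 − 12 = -11 (mod 4).
    Reduce coefficients mod 4: 1·t ≡ 1 (mod 4).
    So t ≡ 1 (mod 4).
    Then x = 12 + 13·1 = 25, valid modulo lcm(13, 4) = 52: x ≡ 25 (mod 52).
  Combine with x ≡ 2 (mod 3): since gcd(52, 3) = 1, we get a unique residue mod 156.
    Write x = 25 + 52·t and substitute into x ≡ 2 (mod 3): 52·t ≡ 2 − 25 = -23 (mod 3).
    Reduce coefficients mod 3: 1·t ≡ 1 (mod 3).
    So t ≡ 1 (mod 3).
    Then x = 25 + 52·1 = 77, valid modulo lcm(52, 3) = 156: x ≡ 77 (mod 156).
Verify: 77 mod 13 = 12 ✓, 77 mod 4 = 1 ✓, 77 mod 3 = 2 ✓.

x ≡ 77 (mod 156).


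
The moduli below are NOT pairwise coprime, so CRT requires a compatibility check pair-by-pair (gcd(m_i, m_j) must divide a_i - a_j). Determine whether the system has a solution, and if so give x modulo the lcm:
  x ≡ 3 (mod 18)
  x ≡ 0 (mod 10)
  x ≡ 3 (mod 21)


Moduli 18, 10, 21 are not pairwise coprime, so CRT works modulo lcm(m_i) when all pairwise compatibility conditions hold.
Pairwise compatibility: gcd(m_i, m_j) must divide a_i - a_j for every pair.
Merge one congruence at a time:
  Start: x ≡ 3 (mod 18).
  Combine with x ≡ 0 (mod 10): gcd(18, 10) = 2, and 0 - 3 = -3 is NOT divisible by 2.
    ⇒ system is inconsistent (no integer solution).

No solution (the system is inconsistent).


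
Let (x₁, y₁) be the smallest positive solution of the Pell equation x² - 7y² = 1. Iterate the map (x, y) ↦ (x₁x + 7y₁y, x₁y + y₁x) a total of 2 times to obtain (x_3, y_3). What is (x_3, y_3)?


Step 1: Find the fundamental solution (x₁, y₁) of x² - 7y² = 1.
  Expand √7 as a continued fraction. a₀ = ⌊√7⌋ = 2; iterate m_{k+1} = d_k·a_k − m_k, d_{k+1} = (7 − m_{k+1}²)/d_k, a_{k+1} = ⌊(a₀ + m_{k+1})/d_{k+1}⌋ (starting m₀ = 0, d₀ = 1), with convergents p_k = a_k·p_{k-1} + p_{k-2}, q_k = a_k·q_{k-1} + q_{k-2} (p₋₁ = 1, q₋₁ = 0):
  k = 0: a₀ = 2; p₀/q₀ = 2/1; p₀² − 7·q₀² = 4 − 7 = -3.
  k = 1: m = 2, d = 3, a = ⌊(2 + 2)/3⌋ = 1; p/q = (1·2 + 1)/(1·1 + 0) = 3/1; p² − 7·q² = 9 − 7 = 2.
  k = 2: m = 1, d = 2, a = ⌊(2 + 1)/2⌋ = 1; p/q = (1·3 + 2)/(1·1 + 1) = 5/2; p² − 7·q² = 25 − 28 = -3.
  k = 3: m = 1, d = 3, a = ⌊(2 + 1)/3⌋ = 1; p/q = (1·5 + 3)/(1·2 + 1) = 8/3; p² − 7·q² = 64 − 63 = 1.
  The first convergent with p² − 7·q² = 1 gives the fundamental solution (x₁, y₁) = (8, 3).
Step 2: Apply the recurrence (x_{n+1}, y_{n+1}) = (x₁x_n + 7y₁y_n, x₁y_n + y₁x_n) repeatedly.
  From (x_1, y_1) = (8, 3): x_2 = 8·8 + 7·3·3 = 127; y_2 = 8·3 + 3·8 = 48.
  From (x_2, y_2) = (127, 48): x_3 = 8·127 + 7·3·48 = 2024; y_3 = 8·48 + 3·127 = 765.
Step 3: Verify x_3² - 7·y_3² = 4096576 - 4096575 = 1 (should be 1). ✓

(x_1, y_1) = (8, 3); (x_3, y_3) = (2024, 765).


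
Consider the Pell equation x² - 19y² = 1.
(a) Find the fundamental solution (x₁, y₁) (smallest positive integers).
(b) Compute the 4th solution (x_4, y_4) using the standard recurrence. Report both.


Step 1: Find the fundamental solution (x₁, y₁) of x² - 19y² = 1.
  Expand √19 as a continued fraction. a₀ = ⌊√19⌋ = 4; iterate m_{k+1} = d_k·a_k − m_k, d_{k+1} = (19 − m_{k+1}²)/d_k, a_{k+1} = ⌊(a₀ + m_{k+1})/d_{k+1}⌋ (starting m₀ = 0, d₀ = 1), with convergents p_k = a_k·p_{k-1} + p_{k-2}, q_k = a_k·q_{k-1} + q_{k-2} (p₋₁ = 1, q₋₁ = 0):
  k = 0: a₀ = 4; p₀/q₀ = 4/1; p₀² − 19·q₀² = 16 − 19 = -3.
  k = 1: m = 4, d = 3, a = ⌊(4 + 4)/3⌋ = 2; p/q = (2·4 + 1)/(2·1 + 0) = 9/2; p² − 19·q² = 81 − 76 = 5.
  k = 2: m = 2, d = 5, a = ⌊(4 + 2)/5⌋ = 1; p/q = (1·9 + 4)/(1·2 + 1) = 13/3; p² − 19·q² = 169 − 171 = -2.
  k = 3: m = 3, d = 2, a = ⌊(4 + 3)/2⌋ = 3; p/q = (3·13 + 9)/(3·3 + 2) = 48/11; p² − 19·q² = 2304 − 2299 = 5.
  k = 4: m = 3, d = 5, a = ⌊(4 + 3)/5⌋ = 1; p/q = (1·48 + 13)/(1·11 + 3) = 61/14; p² − 19·q² = 3721 − 3724 = -3.
  k = 5: m = 2, d = 3, a = ⌊(4 + 2)/3⌋ = 2; p/q = (2·61 + 48)/(2·14 + 11) = 170/39; p² − 19·q² = 28900 − 28899 = 1.
  The first convergent with p² − 19·q² = 1 gives the fundamental solution (x₁, y₁) = (170, 39).
Step 2: Apply the recurrence (x_{n+1}, y_{n+1}) = (x₁x_n + 19y₁y_n, x₁y_n + y₁x_n) repeatedly.
  From (x_1, y_1) = (170, 39): x_2 = 170·170 + 19·39·39 = 57799; y_2 = 170·39 + 39·170 = 13260.
  From (x_2, y_2) = (57799, 13260): x_3 = 170·57799 + 19·39·13260 = 19651490; y_3 = 170·13260 + 39·57799 = 4508361.
  From (x_3, y_3) = (19651490, 4508361): x_4 = 170·19651490 + 19·39·4508361 = 6681448801; y_4 = 170·4508361 + 39·19651490 = 1532829480.
Step 3: Verify x_4² - 19·y_4² = 44641758080384337601 - 44641758080384337600 = 1 (should be 1). ✓

(x_1, y_1) = (170, 39); (x_4, y_4) = (6681448801, 1532829480).


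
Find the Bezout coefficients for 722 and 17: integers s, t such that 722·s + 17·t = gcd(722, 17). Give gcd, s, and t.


Euclidean algorithm on (722, 17) — divide until remainder is 0:
  722 = 42 · 17 + 8
  17 = 2 · 8 + 1
  8 = 8 · 1 + 0
gcd(722, 17) = 1.
Track Bezout coefficients alongside the remainders: start with r₀ = 722 = a·1 + b·0 (s = 1, t = 0) and r₁ = 17 = a·0 + b·1 (s = 0, t = 1); each new remainder r_{k+1} = r_{k-1} − q_k·r_k inherits s_{k+1} = s_{k-1} − q_k·s_k, t_{k+1} = t_{k-1} − q_k·t_k, so r_k = a·s_k + b·t_k at every step:
  q = 42: r = 8, s = 1 − 42·0 = 1, t = 0 − 42·1 = -42  (check: 722·1 + 17·(-42) = 8)
  q = 2: r = 1, s = 0 − 2·1 = -2, t = 1 − 2·(-42) = 85  (check: 722·(-2) + 17·85 = 1)
The row with r = 1 (the gcd) gives the Bezout coefficients s = -2, t = 85.
Result: 722 · (-2) + 17 · (85) = 1.

gcd(722, 17) = 1; s = -2, t = 85 (check: 722·(-2) + 17·85 = 1).


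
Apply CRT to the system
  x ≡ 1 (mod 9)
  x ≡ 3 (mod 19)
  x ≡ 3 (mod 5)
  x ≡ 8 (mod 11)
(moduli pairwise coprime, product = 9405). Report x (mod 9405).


Product of moduli M = 9 · 19 · 5 · 11 = 9405.
Merge one congruence at a time:
  Start: x ≡ 1 (mod 9).
  Combine with x ≡ 3 (mod 19); new modulus lcm = 171.
    Write x = 1 + 9·t and substitute into x ≡ 3 (mod 19): 9·t ≡ 3 − 1 = 2 (mod 19).
    The inverse of 9 mod 19 is 17 (since 9·17 = 153 = 8·19 + 1), so t ≡ 17·2 = 34 ≡ 15 (mod 19).
    Then x = 1 + 9·15 = 136, valid modulo lcm(9, 19) = 171: x ≡ 136 (mod 171).
  Combine with x ≡ 3 (mod 5); new modulus lcm = 855.
    Write x = 136 + 171·t and substitute into x ≡ 3 (mod 5): 171·t ≡ 3 − 136 = -133 (mod 5).
    Reduce coefficients mod 5: 1·t ≡ 2 (mod 5).
    So t ≡ 2 (mod 5).
    Then x = 136 + 171·2 = 478, valid modulo lcm(171, 5) = 855: x ≡ 478 (mod 855).
  Combine with x ≡ 8 (mod 11); new modulus lcm = 9405.
    Write x = 478 + 855·t and substitute into x ≡ 8 (mod 11): 855·t ≡ 8 − 478 = -470 (mod 11).
    Reduce coefficients mod 11: 8·t ≡ 3 (mod 11).
    The inverse of 8 mod 11 is 7 (since 8·7 = 56 = 5·11 + 1), so t ≡ 7·3 = 21 ≡ 10 (mod 11).
    Then x = 478 + 855·10 = 9028, valid modulo lcm(855, 11) = 9405: x ≡ 9028 (mod 9405).
Verify against each original: 9028 mod 9 = 1, 9028 mod 19 = 3, 9028 mod 5 = 3, 9028 mod 11 = 8.

x ≡ 9028 (mod 9405).


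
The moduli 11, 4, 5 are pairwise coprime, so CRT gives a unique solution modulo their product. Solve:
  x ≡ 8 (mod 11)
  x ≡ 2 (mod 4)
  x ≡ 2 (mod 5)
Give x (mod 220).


Moduli 11, 4, 5 are pairwise coprime; by CRT there is a unique solution modulo M = 11 · 4 · 5 = 220.
Solve pairwise, accumulating the modulus:
  Start with x ≡ 8 (mod 11).
  Combine with x ≡ 2 (mod 4): since gcd(11, 4) = 1, we get a unique residue mod 44.
    Write x = 8 + 11·t and substitute into x ≡ 2 (mod 4): 11·t ≡ 2 − 8 = -6 (mod 4).
    Reduce coefficients mod 4: 3·t ≡ 2 (mod 4).
    The inverse of 3 mod 4 is 3 (since 3·3 = 9 = 2·4 + 1), so t ≡ 3·2 = 6 ≡ 2 (mod 4).
    Then x = 8 + 11·2 = 30, valid modulo lcm(11, 4) = 44: x ≡ 30 (mod 44).
  Combine with x ≡ 2 (mod 5): since gcd(44, 5) = 1, we get a unique residue mod 220.
    Write x = 30 + 44·t and substitute into x ≡ 2 (mod 5): 44·t ≡ 2 − 30 = -28 (mod 5).
    Reduce coefficients mod 5: 4·t ≡ 2 (mod 5).
    The inverse of 4 mod 5 is 4 (since 4·4 = 16 = 3·5 + 1), so t ≡ 4·2 = 8 ≡ 3 (mod 5).
    Then x = 30 + 44·3 = 162, valid modulo lcm(44, 5) = 220: x ≡ 162 (mod 220).
Verify: 162 mod 11 = 8 ✓, 162 mod 4 = 2 ✓, 162 mod 5 = 2 ✓.

x ≡ 162 (mod 220).


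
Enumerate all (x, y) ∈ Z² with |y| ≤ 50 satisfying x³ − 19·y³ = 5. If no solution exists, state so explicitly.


The equation is x³ - 19y³ = 5. For fixed y, x³ = 19·y³ + 5, so a solution requires the RHS to be a perfect cube.
Strategy: iterate y from -50 to 50, compute RHS = 19·y³ + 5, and check whether it is a (positive or negative) perfect cube.
Check small values of y:
  y = 0: RHS = 5 is not a perfect cube.
  y = 1: RHS = 24 is not a perfect cube.
  y = -1: RHS = -14 is not a perfect cube.
  y = 2: RHS = 157 is not a perfect cube.
  y = -2: RHS = -147 is not a perfect cube.
  y = 3: RHS = 518 is not a perfect cube.
  y = -3: RHS = -508 is not a perfect cube.
Continuing the search up to |y| = 50 finds no solutions either.
No (x, y) in the scanned range satisfies the equation.

No integer solutions with |y| ≤ 50.


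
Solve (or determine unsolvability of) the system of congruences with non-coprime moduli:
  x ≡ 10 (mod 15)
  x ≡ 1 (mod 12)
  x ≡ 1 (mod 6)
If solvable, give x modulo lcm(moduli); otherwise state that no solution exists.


Moduli 15, 12, 6 are not pairwise coprime, so CRT works modulo lcm(m_i) when all pairwise compatibility conditions hold.
Pairwise compatibility: gcd(m_i, m_j) must divide a_i - a_j for every pair.
Merge one congruence at a time:
  Start: x ≡ 10 (mod 15).
  Combine with x ≡ 1 (mod 12): gcd(15, 12) = 3; 1 - 10 = -9, which IS divisible by 3, so compatible.
    Write x = 10 + 15·t and substitute into x ≡ 1 (mod 12): 15·t ≡ 1 − 10 = -9 (mod 12).
    Divide the congruence (and modulus) by g = 3: 5·t ≡ -3 (mod 4).
    Reduce coefficients mod 4: 1·t ≡ 1 (mod 4).
    So t ≡ 1 (mod 4).
    Then x = 10 + 15·1 = 25, valid modulo lcm(15, 12) = 60: x ≡ 25 (mod 60).
  Combine with x ≡ 1 (mod 6): gcd(60, 6) = 6; 1 - 25 = -24, which IS divisible by 6, so compatible.
    Write x = 25 + 60·t and substitute into x ≡ 1 (mod 6): 60·t ≡ 1 − 25 = -24 (mod 6).
    Divide the congruence (and modulus) by g = 6: 10·t ≡ -4 (mod 1).
    Modulo 1 every t works; take t = 0.
    Then x = 25 + 60·0 = 25, valid modulo lcm(60, 6) = 60: x ≡ 25 (mod 60).
Verify: 25 mod 15 = 10, 25 mod 12 = 1, 25 mod 6 = 1.

x ≡ 25 (mod 60).


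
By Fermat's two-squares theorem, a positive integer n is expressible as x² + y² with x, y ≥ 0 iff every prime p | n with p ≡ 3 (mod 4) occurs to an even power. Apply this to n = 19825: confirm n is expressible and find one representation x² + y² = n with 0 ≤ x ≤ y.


Step 1: Factor n = 19825 = 5^2 · 13 · 61.
Step 2: Check the mod-4 condition on each prime factor: 5 ≡ 1 (mod 4), exponent 2; 13 ≡ 1 (mod 4), exponent 1; 61 ≡ 1 (mod 4), exponent 1.
All primes ≡ 3 (mod 4) appear to even exponent (or don't appear), so by the two-squares theorem n IS expressible as a sum of two squares.
Step 3: Build a representation. Group n = k² · m with k = 5 and m = 13 · 61 = 793 (a product of primes ≡ 1 (mod 4)); a representation of m scales to one of n via (k·x)² + (k·y)² = k²(x² + y²). Each prime p ≡ 1 (mod 4) is itself a sum of two squares; find a² by testing p − a² for a perfect square:
  13: 13 − 1² = 12, 13 − 2² = 9 = 3² ⇒ 13 = 2² + 3².
  61: 61 − 1² = 60, 61 − 2² = 57, 61 − 3² = 52, 61 − 4² = 45, 61 − 5² = 36 = 6² ⇒ 61 = 5² + 6².
  Combine using the Brahmagupta–Fibonacci identity (a² + b²)(c² + d²) = (ac − bd)² + (ad + bc)² = (ac + bd)² + (ad − bc)²:
  13 · 61 = 793: from (2² + 3²)(5² + 6²), take (2·5 − 3·6, 2·6 + 3·5) = (10 − 18, 12 + 15) = (-8, 27); dropping signs (only squares matter) gives (8, 27); check 8² + 27² = 64 + 729 = 793 ✓.
  Scale by k = 5: (5·8, 5·27) = (40, 135).
Step 4: Order so x ≤ y and verify: 40² + 135² = 1600 + 18225 = 19825 = n. ✓

n = 19825 = 40² + 135² (one valid representation with x ≤ y).


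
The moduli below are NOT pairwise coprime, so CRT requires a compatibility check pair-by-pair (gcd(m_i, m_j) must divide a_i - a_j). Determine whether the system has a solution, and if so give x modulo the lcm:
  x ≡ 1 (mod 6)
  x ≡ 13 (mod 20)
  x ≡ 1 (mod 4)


Moduli 6, 20, 4 are not pairwise coprime, so CRT works modulo lcm(m_i) when all pairwise compatibility conditions hold.
Pairwise compatibility: gcd(m_i, m_j) must divide a_i - a_j for every pair.
Merge one congruence at a time:
  Start: x ≡ 1 (mod 6).
  Combine with x ≡ 13 (mod 20): gcd(6, 20) = 2; 13 - 1 = 12, which IS divisible by 2, so compatible.
    Write x = 1 + 6·t and substitute into x ≡ 13 (mod 20): 6·t ≡ 13 − 1 = 12 (mod 20).
    Divide the congruence (and modulus) by g = 2: 3·t ≡ 6 (mod 10).
    The inverse of 3 mod 10 is 7 (since 3·7 = 21 = 2·10 + 1), so t ≡ 7·6 = 42 ≡ 2 (mod 10).
    Then x = 1 + 6·2 = 13, valid modulo lcm(6, 20) = 60: x ≡ 13 (mod 60).
  Combine with x ≡ 1 (mod 4): gcd(60, 4) = 4; 1 - 13 = -12, which IS divisible by 4, so compatible.
    Write x = 13 + 60·t and substitute into x ≡ 1 (mod 4): 60·t ≡ 1 − 13 = -12 (mod 4).
    Divide the congruence (and modulus) by g = 4: 15·t ≡ -3 (mod 1).
    Modulo 1 every t works; take t = 0.
    Then x = 13 + 60·0 = 13, valid modulo lcm(60, 4) = 60: x ≡ 13 (mod 60).
Verify: 13 mod 6 = 1, 13 mod 20 = 13, 13 mod 4 = 1.

x ≡ 13 (mod 60).


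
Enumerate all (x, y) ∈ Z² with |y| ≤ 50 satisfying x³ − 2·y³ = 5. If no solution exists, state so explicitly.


The equation is x³ - 2y³ = 5. For fixed y, x³ = 2·y³ + 5, so a solution requires the RHS to be a perfect cube.
Strategy: iterate y from -50 to 50, compute RHS = 2·y³ + 5, and check whether it is a (positive or negative) perfect cube.
Check small values of y:
  y = 0: RHS = 5 is not a perfect cube.
  y = 1: RHS = 7 is not a perfect cube.
  y = -1: RHS = 3 is not a perfect cube.
  y = 2: RHS = 21 is not a perfect cube.
  y = -2: RHS = -11 is not a perfect cube.
  y = 3: RHS = 59 is not a perfect cube.
  y = -3: RHS = -49 is not a perfect cube.
Continuing the search up to |y| = 50 finds no solutions either.
No (x, y) in the scanned range satisfies the equation.

No integer solutions with |y| ≤ 50.


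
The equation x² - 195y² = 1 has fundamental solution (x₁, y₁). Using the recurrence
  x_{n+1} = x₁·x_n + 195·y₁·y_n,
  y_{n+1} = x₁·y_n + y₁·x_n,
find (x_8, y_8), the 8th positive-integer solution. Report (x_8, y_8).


Step 1: Find the fundamental solution (x₁, y₁) of x² - 195y² = 1.
  Expand √195 as a continued fraction. a₀ = ⌊√195⌋ = 13; iterate m_{k+1} = d_k·a_k − m_k, d_{k+1} = (195 − m_{k+1}²)/d_k, a_{k+1} = ⌊(a₀ + m_{k+1})/d_{k+1}⌋ (starting m₀ = 0, d₀ = 1), with convergents p_k = a_k·p_{k-1} + p_{k-2}, q_k = a_k·q_{k-1} + q_{k-2} (p₋₁ = 1, q₋₁ = 0):
  k = 0: a₀ = 13; p₀/q₀ = 13/1; p₀² − 195·q₀² = 169 − 195 = -26.
  k = 1: m = 13, d = 26, a = ⌊(13 + 13)/26⌋ = 1; p/q = (1·13 + 1)/(1·1 + 0) = 14/1; p² − 195·q² = 196 − 195 = 1.
  The first convergent with p² − 195·q² = 1 gives the fundamental solution (x₁, y₁) = (14, 1).
Step 2: Apply the recurrence (x_{n+1}, y_{n+1}) = (x₁x_n + 195y₁y_n, x₁y_n + y₁x_n) repeatedly.
  From (x_1, y_1) = (14, 1): x_2 = 14·14 + 195·1·1 = 391; y_2 = 14·1 + 1·14 = 28.
  From (x_2, y_2) = (391, 28): x_3 = 14·391 + 195·1·28 = 10934; y_3 = 14·28 + 1·391 = 783.
  From (x_3, y_3) = (10934, 783): x_4 = 14·10934 + 195·1·783 = 305761; y_4 = 14·783 + 1·10934 = 21896.
  From (x_4, y_4) = (305761, 21896): x_5 = 14·305761 + 195·1·21896 = 8550374; y_5 = 14·21896 + 1·305761 = 612305.
  From (x_5, y_5) = (8550374, 612305): x_6 = 14·8550374 + 195·1·612305 = 239104711; y_6 = 14·612305 + 1·8550374 = 17122644.
  From (x_6, y_6) = (239104711, 17122644): x_7 = 14·239104711 + 195·1·17122644 = 6686381534; y_7 = 14·17122644 + 1·239104711 = 478821727.
  From (x_7, y_7) = (6686381534, 478821727): x_8 = 14·6686381534 + 195·1·478821727 = 186979578241; y_8 = 14·478821727 + 1·6686381534 = 13389885712.
Step 3: Verify x_8² - 195·y_8² = 34961362679182240654081 - 34961362679182240654080 = 1 (should be 1). ✓

(x_1, y_1) = (14, 1); (x_8, y_8) = (186979578241, 13389885712).


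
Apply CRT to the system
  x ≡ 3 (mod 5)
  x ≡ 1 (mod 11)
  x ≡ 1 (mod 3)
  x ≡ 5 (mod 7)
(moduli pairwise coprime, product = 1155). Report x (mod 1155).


Product of moduli M = 5 · 11 · 3 · 7 = 1155.
Merge one congruence at a time:
  Start: x ≡ 3 (mod 5).
  Combine with x ≡ 1 (mod 11); new modulus lcm = 55.
    Write x = 3 + 5·t and substitute into x ≡ 1 (mod 11): 5·t ≡ 1 − 3 = -2 (mod 11).
    Reduce coefficients mod 11: 5·t ≡ 9 (mod 11).
    The inverse of 5 mod 11 is 9 (since 5·9 = 45 = 4·11 + 1), so t ≡ 9·9 = 81 ≡ 4 (mod 11).
    Then x = 3 + 5·4 = 23, valid modulo lcm(5, 11) = 55: x ≡ 23 (mod 55).
  Combine with x ≡ 1 (mod 3); new modulus lcm = 165.
    Write x = 23 + 55·t and substitute into x ≡ 1 (mod 3): 55·t ≡ 1 − 23 = -22 (mod 3).
    Reduce coefficients mod 3: 1·t ≡ 2 (mod 3).
    So t ≡ 2 (mod 3).
    Then x = 23 + 55·2 = 133, valid modulo lcm(55, 3) = 165: x ≡ 133 (mod 165).
  Combine with x ≡ 5 (mod 7); new modulus lcm = 1155.
    Write x = 133 + 165·t and substitute into x ≡ 5 (mod 7): 165·t ≡ 5 − 133 = -128 (mod 7).
    Reduce coefficients mod 7: 4·t ≡ 5 (mod 7).
    The inverse of 4 mod 7 is 2 (since 4·2 = 8 = 1·7 + 1), so t ≡ 2·5 = 10 ≡ 3 (mod 7).
    Then x = 133 + 165·3 = 628, valid modulo lcm(165, 7) = 1155: x ≡ 628 (mod 1155).
Verify against each original: 628 mod 5 = 3, 628 mod 11 = 1, 628 mod 3 = 1, 628 mod 7 = 5.

x ≡ 628 (mod 1155).


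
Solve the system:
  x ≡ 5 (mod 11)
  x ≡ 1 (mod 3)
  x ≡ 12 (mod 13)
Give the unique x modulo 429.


Moduli 11, 3, 13 are pairwise coprime; by CRT there is a unique solution modulo M = 11 · 3 · 13 = 429.
Solve pairwise, accumulating the modulus:
  Start with x ≡ 5 (mod 11).
  Combine with x ≡ 1 (mod 3): since gcd(11, 3) = 1, we get a unique residue mod 33.
    Write x = 5 + 11·t and substitute into x ≡ 1 (mod 3): 11·t ≡ 1 − 5 = -4 (mod 3).
    Reduce coefficients mod 3: 2·t ≡ 2 (mod 3).
    The inverse of 2 mod 3 is 2 (since 2·2 = 4 = 1·3 + 1), so t ≡ 2·2 = 4 ≡ 1 (mod 3).
    Then x = 5 + 11·1 = 16, valid modulo lcm(11, 3) = 33: x ≡ 16 (mod 33).
  Combine with x ≡ 12 (mod 13): since gcd(33, 13) = 1, we get a unique residue mod 429.
    Write x = 16 + 33·t and substitute into x ≡ 12 (mod 13): 33·t ≡ 12 − 16 = -4 (mod 13).
    Reduce coefficients mod 13: 7·t ≡ 9 (mod 13).
    The inverse of 7 mod 13 is 2 (since 7·2 = 14 = 1·13 + 1), so t ≡ 2·9 = 18 ≡ 5 (mod 13).
    Then x = 16 + 33·5 = 181, valid modulo lcm(33, 13) = 429: x ≡ 181 (mod 429).
Verify: 181 mod 11 = 5 ✓, 181 mod 3 = 1 ✓, 181 mod 13 = 12 ✓.

x ≡ 181 (mod 429).


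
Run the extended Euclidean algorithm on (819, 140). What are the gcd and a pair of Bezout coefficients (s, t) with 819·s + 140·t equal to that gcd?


Euclidean algorithm on (819, 140) — divide until remainder is 0:
  819 = 5 · 140 + 119
  140 = 1 · 119 + 21
  119 = 5 · 21 + 14
  21 = 1 · 14 + 7
  14 = 2 · 7 + 0
gcd(819, 140) = 7.
Track Bezout coefficients alongside the remainders: start with r₀ = 819 = a·1 + b·0 (s = 1, t = 0) and r₁ = 140 = a·0 + b·1 (s = 0, t = 1); each new remainder r_{k+1} = r_{k-1} − q_k·r_k inherits s_{k+1} = s_{k-1} − q_k·s_k, t_{k+1} = t_{k-1} − q_k·t_k, so r_k = a·s_k + b·t_k at every step:
  q = 5: r = 119, s = 1 − 5·0 = 1, t = 0 − 5·1 = -5  (check: 819·1 + 140·(-5) = 119)
  q = 1: r = 21, s = 0 − 1·1 = -1, t = 1 − 1·(-5) = 6  (check: 819·(-1) + 140·6 = 21)
  q = 5: r = 14, s = 1 − 5·(-1) = 6, t = -5 − 5·6 = -35  (check: 819·6 + 140·(-35) = 14)
  q = 1: r = 7, s = -1 − 1·6 = -7, t = 6 − 1·(-35) = 41  (check: 819·(-7) + 140·41 = 7)
The row with r = 7 (the gcd) gives the Bezout coefficients s = -7, t = 41.
Result: 819 · (-7) + 140 · (41) = 7.

gcd(819, 140) = 7; s = -7, t = 41 (check: 819·(-7) + 140·41 = 7).


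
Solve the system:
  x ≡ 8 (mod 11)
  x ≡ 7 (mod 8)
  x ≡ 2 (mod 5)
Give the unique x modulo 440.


Moduli 11, 8, 5 are pairwise coprime; by CRT there is a unique solution modulo M = 11 · 8 · 5 = 440.
Solve pairwise, accumulating the modulus:
  Start with x ≡ 8 (mod 11).
  Combine with x ≡ 7 (mod 8): since gcd(11, 8) = 1, we get a unique residue mod 88.
    Write x = 8 + 11·t and substitute into x ≡ 7 (mod 8): 11·t ≡ 7 − 8 = -1 (mod 8).
    Reduce coefficients mod 8: 3·t ≡ 7 (mod 8).
    The inverse of 3 mod 8 is 3 (since 3·3 = 9 = 1·8 + 1), so t ≡ 3·7 = 21 ≡ 5 (mod 8).
    Then x = 8 + 11·5 = 63, valid modulo lcm(11, 8) = 88: x ≡ 63 (mod 88).
  Combine with x ≡ 2 (mod 5): since gcd(88, 5) = 1, we get a unique residue mod 440.
    Write x = 63 + 88·t and substitute into x ≡ 2 (mod 5): 88·t ≡ 2 − 63 = -61 (mod 5).
    Reduce coefficients mod 5: 3·t ≡ 4 (mod 5).
    The inverse of 3 mod 5 is 2 (since 3·2 = 6 = 1·5 + 1), so t ≡ 2·4 = 8 ≡ 3 (mod 5).
    Then x = 63 + 88·3 = 327, valid modulo lcm(88, 5) = 440: x ≡ 327 (mod 440).
Verify: 327 mod 11 = 8 ✓, 327 mod 8 = 7 ✓, 327 mod 5 = 2 ✓.

x ≡ 327 (mod 440).


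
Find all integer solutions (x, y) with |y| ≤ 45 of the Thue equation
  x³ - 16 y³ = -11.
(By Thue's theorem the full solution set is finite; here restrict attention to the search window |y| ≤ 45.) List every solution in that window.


The equation is x³ - 16y³ = -11. For fixed y, x³ = 16·y³ − 11, so a solution requires the RHS to be a perfect cube.
Strategy: iterate y from -45 to 45, compute RHS = 16·y³ − 11, and check whether it is a (positive or negative) perfect cube.
Check small values of y:
  y = 0: RHS = -11 is not a perfect cube.
  y = 1: RHS = 5 is not a perfect cube.
  y = -1: RHS = -27 = (-3)³ ⇒ x = -3 works.
  y = 2: RHS = 117 is not a perfect cube.
  y = -2: RHS = -139 is not a perfect cube.
  y = 3: RHS = 421 is not a perfect cube.
  y = -3: RHS = -443 is not a perfect cube.
Continuing the search up to |y| = 45 finds no further solutions beyond those listed.
Collected solutions: (-3, -1).

Solutions (with |y| ≤ 45): (-3, -1).


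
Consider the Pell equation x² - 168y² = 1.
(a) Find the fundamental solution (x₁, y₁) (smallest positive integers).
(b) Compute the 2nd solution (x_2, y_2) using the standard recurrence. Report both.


Step 1: Find the fundamental solution (x₁, y₁) of x² - 168y² = 1.
  Expand √168 as a continued fraction. a₀ = ⌊√168⌋ = 12; iterate m_{k+1} = d_k·a_k − m_k, d_{k+1} = (168 − m_{k+1}²)/d_k, a_{k+1} = ⌊(a₀ + m_{k+1})/d_{k+1}⌋ (starting m₀ = 0, d₀ = 1), with convergents p_k = a_k·p_{k-1} + p_{k-2}, q_k = a_k·q_{k-1} + q_{k-2} (p₋₁ = 1, q₋₁ = 0):
  k = 0: a₀ = 12; p₀/q₀ = 12/1; p₀² − 168·q₀² = 144 − 168 = -24.
  k = 1: m = 12, d = 24, a = ⌊(12 + 12)/24⌋ = 1; p/q = (1·12 + 1)/(1·1 + 0) = 13/1; p² − 168·q² = 169 − 168 = 1.
  The first convergent with p² − 168·q² = 1 gives the fundamental solution (x₁, y₁) = (13, 1).
Step 2: Apply the recurrence (x_{n+1}, y_{n+1}) = (x₁x_n + 168y₁y_n, x₁y_n + y₁x_n) repeatedly.
  From (x_1, y_1) = (13, 1): x_2 = 13·13 + 168·1·1 = 337; y_2 = 13·1 + 1·13 = 26.
Step 3: Verify x_2² - 168·y_2² = 113569 - 113568 = 1 (should be 1). ✓

(x_1, y_1) = (13, 1); (x_2, y_2) = (337, 26).


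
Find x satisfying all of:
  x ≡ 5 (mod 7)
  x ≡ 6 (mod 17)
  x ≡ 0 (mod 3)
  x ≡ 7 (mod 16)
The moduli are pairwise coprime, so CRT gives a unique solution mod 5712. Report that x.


Product of moduli M = 7 · 17 · 3 · 16 = 5712.
Merge one congruence at a time:
  Start: x ≡ 5 (mod 7).
  Combine with x ≡ 6 (mod 17); new modulus lcm = 119.
    Write x = 5 + 7·t and substitute into x ≡ 6 (mod 17): 7·t ≡ 6 − 5 = 1 (mod 17).
    The inverse of 7 mod 17 is 5 (since 7·5 = 35 = 2·17 + 1), so t ≡ 5·1 = 5 ≡ 5 (mod 17).
    Then x = 5 + 7·5 = 40, valid modulo lcm(7, 17) = 119: x ≡ 40 (mod 119).
  Combine with x ≡ 0 (mod 3); new modulus lcm = 357.
    Write x = 40 + 119·t and substitute into x ≡ 0 (mod 3): 119·t ≡ 0 − 40 = -40 (mod 3).
    Reduce coefficients mod 3: 2·t ≡ 2 (mod 3).
    The inverse of 2 mod 3 is 2 (since 2·2 = 4 = 1·3 + 1), so t ≡ 2·2 = 4 ≡ 1 (mod 3).
    Then x = 40 + 119·1 = 159, valid modulo lcm(119, 3) = 357: x ≡ 159 (mod 357).
  Combine with x ≡ 7 (mod 16); new modulus lcm = 5712.
    Write x = 159 + 357·t and substitute into x ≡ 7 (mod 16): 357·t ≡ 7 − 159 = -152 (mod 16).
    Reduce coefficients mod 16: 5·t ≡ 8 (mod 16).
    The inverse of 5 mod 16 is 13 (since 5·13 = 65 = 4·16 + 1), so t ≡ 13·8 = 104 ≡ 8 (mod 16).
    Then x = 159 + 357·8 = 3015, valid modulo lcm(357, 16) = 5712: x ≡ 3015 (mod 5712).
Verify against each original: 3015 mod 7 = 5, 3015 mod 17 = 6, 3015 mod 3 = 0, 3015 mod 16 = 7.

x ≡ 3015 (mod 5712).


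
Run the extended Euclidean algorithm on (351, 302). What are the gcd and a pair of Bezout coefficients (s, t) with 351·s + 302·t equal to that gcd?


Euclidean algorithm on (351, 302) — divide until remainder is 0:
  351 = 1 · 302 + 49
  302 = 6 · 49 + 8
  49 = 6 · 8 + 1
  8 = 8 · 1 + 0
gcd(351, 302) = 1.
Track Bezout coefficients alongside the remainders: start with r₀ = 351 = a·1 + b·0 (s = 1, t = 0) and r₁ = 302 = a·0 + b·1 (s = 0, t = 1); each new remainder r_{k+1} = r_{k-1} − q_k·r_k inherits s_{k+1} = s_{k-1} − q_k·s_k, t_{k+1} = t_{k-1} − q_k·t_k, so r_k = a·s_k + b·t_k at every step:
  q = 1: r = 49, s = 1 − 1·0 = 1, t = 0 − 1·1 = -1  (check: 351·1 + 302·(-1) = 49)
  q = 6: r = 8, s = 0 − 6·1 = -6, t = 1 − 6·(-1) = 7  (check: 351·(-6) + 302·7 = 8)
  q = 6: r = 1, s = 1 − 6·(-6) = 37, t = -1 − 6·7 = -43  (check: 351·37 + 302·(-43) = 1)
The row with r = 1 (the gcd) gives the Bezout coefficients s = 37, t = -43.
Result: 351 · (37) + 302 · (-43) = 1.

gcd(351, 302) = 1; s = 37, t = -43 (check: 351·37 + 302·(-43) = 1).


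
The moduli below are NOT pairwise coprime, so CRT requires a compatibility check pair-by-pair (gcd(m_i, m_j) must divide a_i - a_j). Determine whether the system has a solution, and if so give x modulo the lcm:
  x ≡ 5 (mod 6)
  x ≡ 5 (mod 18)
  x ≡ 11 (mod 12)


Moduli 6, 18, 12 are not pairwise coprime, so CRT works modulo lcm(m_i) when all pairwise compatibility conditions hold.
Pairwise compatibility: gcd(m_i, m_j) must divide a_i - a_j for every pair.
Merge one congruence at a time:
  Start: x ≡ 5 (mod 6).
  Combine with x ≡ 5 (mod 18): gcd(6, 18) = 6; 5 - 5 = 0, which IS divisible by 6, so compatible.
    Write x = 5 + 6·t and substitute into x ≡ 5 (mod 18): 6·t ≡ 5 − 5 = 0 (mod 18).
    Divide the congruence (and modulus) by g = 6: 1·t ≡ 0 (mod 3).
    So t ≡ 0 (mod 3).
    Then x = 5 + 6·0 = 5, valid modulo lcm(6, 18) = 18: x ≡ 5 (mod 18).
  Combine with x ≡ 11 (mod 12): gcd(18, 12) = 6; 11 - 5 = 6, which IS divisible by 6, so compatible.
    Write x = 5 + 18·t and substitute into x ≡ 11 (mod 12): 18·t ≡ 11 − 5 = 6 (mod 12).
    Divide the congruence (and modulus) by g = 6: 3·t ≡ 1 (mod 2).
    Reduce coefficients mod 2: 1·t ≡ 1 (mod 2).
    So t ≡ 1 (mod 2).
    Then x = 5 + 18·1 = 23, valid modulo lcm(18, 12) = 36: x ≡ 23 (mod 36).
Verify: 23 mod 6 = 5, 23 mod 18 = 5, 23 mod 12 = 11.

x ≡ 23 (mod 36).


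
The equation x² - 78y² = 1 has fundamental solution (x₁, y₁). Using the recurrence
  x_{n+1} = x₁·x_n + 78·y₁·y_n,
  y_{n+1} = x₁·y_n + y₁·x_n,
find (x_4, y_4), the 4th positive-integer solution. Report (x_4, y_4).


Step 1: Find the fundamental solution (x₁, y₁) of x² - 78y² = 1.
  Expand √78 as a continued fraction. a₀ = ⌊√78⌋ = 8; iterate m_{k+1} = d_k·a_k − m_k, d_{k+1} = (78 − m_{k+1}²)/d_k, a_{k+1} = ⌊(a₀ + m_{k+1})/d_{k+1}⌋ (starting m₀ = 0, d₀ = 1), with convergents p_k = a_k·p_{k-1} + p_{k-2}, q_k = a_k·q_{k-1} + q_{k-2} (p₋₁ = 1, q₋₁ = 0):
  k = 0: a₀ = 8; p₀/q₀ = 8/1; p₀² − 78·q₀² = 64 − 78 = -14.
  k = 1: m = 8, d = 14, a = ⌊(8 + 8)/14⌋ = 1; p/q = (1·8 + 1)/(1·1 + 0) = 9/1; p² − 78·q² = 81 − 78 = 3.
  k = 2: m = 6, d = 3, a = ⌊(8 + 6)/3⌋ = 4; p/q = (4·9 + 8)/(4·1 + 1) = 44/5; p² − 78·q² = 1936 − 1950 = -14.
  k = 3: m = 6, d = 14, a = ⌊(8 + 6)/14⌋ = 1; p/q = (1·44 + 9)/(1·5 + 1) = 53/6; p² − 78·q² = 2809 − 2808 = 1.
  The first convergent with p² − 78·q² = 1 gives the fundamental solution (x₁, y₁) = (53, 6).
Step 2: Apply the recurrence (x_{n+1}, y_{n+1}) = (x₁x_n + 78y₁y_n, x₁y_n + y₁x_n) repeatedly.
  From (x_1, y_1) = (53, 6): x_2 = 53·53 + 78·6·6 = 5617; y_2 = 53·6 + 6·53 = 636.
  From (x_2, y_2) = (5617, 636): x_3 = 53·5617 + 78·6·636 = 595349; y_3 = 53·636 + 6·5617 = 67410.
  From (x_3, y_3) = (595349, 67410): x_4 = 53·595349 + 78·6·67410 = 63101377; y_4 = 53·67410 + 6·595349 = 7144824.
Step 3: Verify x_4² - 78·y_4² = 3981783779296129 - 3981783779296128 = 1 (should be 1). ✓

(x_1, y_1) = (53, 6); (x_4, y_4) = (63101377, 7144824).


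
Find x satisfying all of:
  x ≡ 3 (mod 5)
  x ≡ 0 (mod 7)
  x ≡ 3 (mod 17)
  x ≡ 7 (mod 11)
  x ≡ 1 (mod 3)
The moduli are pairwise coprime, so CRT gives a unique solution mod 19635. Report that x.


Product of moduli M = 5 · 7 · 17 · 11 · 3 = 19635.
Merge one congruence at a time:
  Start: x ≡ 3 (mod 5).
  Combine with x ≡ 0 (mod 7); new modulus lcm = 35.
    Write x = 3 + 5·t and substitute into x ≡ 0 (mod 7): 5·t ≡ 0 − 3 = -3 (mod 7).
    Reduce coefficients mod 7: 5·t ≡ 4 (mod 7).
    The inverse of 5 mod 7 is 3 (since 5·3 = 15 = 2·7 + 1), so t ≡ 3·4 = 12 ≡ 5 (mod 7).
    Then x = 3 + 5·5 = 28, valid modulo lcm(5, 7) = 35: x ≡ 28 (mod 35).
  Combine with x ≡ 3 (mod 17); new modulus lcm = 595.
    Write x = 28 + 35·t and substitute into x ≡ 3 (mod 17): 35·t ≡ 3 − 28 = -25 (mod 17).
    Reduce coefficients mod 17: 1·t ≡ 9 (mod 17).
    So t ≡ 9 (mod 17).
    Then x = 28 + 35·9 = 343, valid modulo lcm(35, 17) = 595: x ≡ 343 (mod 595).
  Combine with x ≡ 7 (mod 11); new modulus lcm = 6545.
    Write x = 343 + 595·t and substitute into x ≡ 7 (mod 11): 595·t ≡ 7 − 343 = -336 (mod 11).
    Reduce coefficients mod 11: 1·t ≡ 5 (mod 11).
    So t ≡ 5 (mod 11).
    Then x = 343 + 595·5 = 3318, valid modulo lcm(595, 11) = 6545: x ≡ 3318 (mod 6545).
  Combine with x ≡ 1 (mod 3); new modulus lcm = 19635.
    Write x = 3318 + 6545·t and substitute into x ≡ 1 (mod 3): 6545·t ≡ 1 − 3318 = -3317 (mod 3).
    Reduce coefficients mod 3: 2·t ≡ 1 (mod 3).
    The inverse of 2 mod 3 is 2 (since 2·2 = 4 = 1·3 + 1), so t ≡ 2·1 = 2 ≡ 2 (mod 3).
    Then x = 3318 + 6545·2 = 16408, valid modulo lcm(6545, 3) = 19635: x ≡ 16408 (mod 19635).
Verify against each original: 16408 mod 5 = 3, 16408 mod 7 = 0, 16408 mod 17 = 3, 16408 mod 11 = 7, 16408 mod 3 = 1.

x ≡ 16408 (mod 19635).


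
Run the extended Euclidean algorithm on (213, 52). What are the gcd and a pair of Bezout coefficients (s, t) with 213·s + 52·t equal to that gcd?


Euclidean algorithm on (213, 52) — divide until remainder is 0:
  213 = 4 · 52 + 5
  52 = 10 · 5 + 2
  5 = 2 · 2 + 1
  2 = 2 · 1 + 0
gcd(213, 52) = 1.
Track Bezout coefficients alongside the remainders: start with r₀ = 213 = a·1 + b·0 (s = 1, t = 0) and r₁ = 52 = a·0 + b·1 (s = 0, t = 1); each new remainder r_{k+1} = r_{k-1} − q_k·r_k inherits s_{k+1} = s_{k-1} − q_k·s_k, t_{k+1} = t_{k-1} − q_k·t_k, so r_k = a·s_k + b·t_k at every step:
  q = 4: r = 5, s = 1 − 4·0 = 1, t = 0 − 4·1 = -4  (check: 213·1 + 52·(-4) = 5)
  q = 10: r = 2, s = 0 − 10·1 = -10, t = 1 − 10·(-4) = 41  (check: 213·(-10) + 52·41 = 2)
  q = 2: r = 1, s = 1 − 2·(-10) = 21, t = -4 − 2·41 = -86  (check: 213·21 + 52·(-86) = 1)
The row with r = 1 (the gcd) gives the Bezout coefficients s = 21, t = -86.
Result: 213 · (21) + 52 · (-86) = 1.

gcd(213, 52) = 1; s = 21, t = -86 (check: 213·21 + 52·(-86) = 1).


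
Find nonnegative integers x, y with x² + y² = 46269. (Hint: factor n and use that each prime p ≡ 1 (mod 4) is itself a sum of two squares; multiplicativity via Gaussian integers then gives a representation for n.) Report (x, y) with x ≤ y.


Step 1: Factor n = 46269 = 3^2 · 53 · 97.
Step 2: Check the mod-4 condition on each prime factor: 3 ≡ 3 (mod 4), exponent 2 (must be even); 53 ≡ 1 (mod 4), exponent 1; 97 ≡ 1 (mod 4), exponent 1.
All primes ≡ 3 (mod 4) appear to even exponent (or don't appear), so by the two-squares theorem n IS expressible as a sum of two squares.
Step 3: Build a representation. Group n = k² · m with k = 3 and m = 53 · 97 = 5141 (a product of primes ≡ 1 (mod 4)); a representation of m scales to one of n via (k·x)² + (k·y)² = k²(x² + y²). Each prime p ≡ 1 (mod 4) is itself a sum of two squares; find a² by testing p − a² for a perfect square:
  53: 53 − 1² = 52, 53 − 2² = 49 = 7² ⇒ 53 = 2² + 7².
  97: 97 − 1² = 96, 97 − 2² = 93, 97 − 3² = 88, 97 − 4² = 81 = 9² ⇒ 97 = 4² + 9².
  Combine using the Brahmagupta–Fibonacci identity (a² + b²)(c² + d²) = (ac − bd)² + (ad + bc)² = (ac + bd)² + (ad − bc)²:
  53 · 97 = 5141: from (2² + 7²)(4² + 9²), take (2·4 − 7·9, 2·9 + 7·4) = (8 − 63, 18 + 28) = (-55, 46); dropping signs (only squares matter) gives (55, 46); check 55² + 46² = 3025 + 2116 = 5141 ✓.
  Scale by k = 3: (3·55, 3·46) = (165, 138).
Step 4: Order so x ≤ y and verify: 138² + 165² = 19044 + 27225 = 46269 = n. ✓

n = 46269 = 138² + 165² (one valid representation with x ≤ y).
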